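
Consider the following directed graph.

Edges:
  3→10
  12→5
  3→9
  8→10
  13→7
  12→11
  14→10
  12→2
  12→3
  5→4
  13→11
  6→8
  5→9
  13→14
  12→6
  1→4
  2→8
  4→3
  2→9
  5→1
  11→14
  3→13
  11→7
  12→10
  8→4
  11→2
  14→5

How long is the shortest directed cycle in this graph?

For each vertex v, BFS finds the shortest path from v back to v.
The shortest such closed walk is 3 → 13 → 14 → 5 → 4 → 3, length 5.

5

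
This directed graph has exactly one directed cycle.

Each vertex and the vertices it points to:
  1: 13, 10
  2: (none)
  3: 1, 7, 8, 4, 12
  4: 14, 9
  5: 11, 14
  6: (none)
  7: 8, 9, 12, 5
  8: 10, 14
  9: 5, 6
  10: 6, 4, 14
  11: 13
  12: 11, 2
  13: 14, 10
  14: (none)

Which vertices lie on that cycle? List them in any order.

4, 5, 9, 10, 11, 13

DFS with gray/black marking from 9:
9 gray
  5 gray
    11 gray
      13 gray
        14 gray
        14 black
        10 gray
          6 gray
          6 black
          4 gray
            4→14: 14 black — skip
            4→9: 9 is gray → back edge
Back edge closes the cycle 9 → 5 → 11 → 13 → 10 → 4 → 9; its vertices are {4, 5, 9, 10, 11, 13}.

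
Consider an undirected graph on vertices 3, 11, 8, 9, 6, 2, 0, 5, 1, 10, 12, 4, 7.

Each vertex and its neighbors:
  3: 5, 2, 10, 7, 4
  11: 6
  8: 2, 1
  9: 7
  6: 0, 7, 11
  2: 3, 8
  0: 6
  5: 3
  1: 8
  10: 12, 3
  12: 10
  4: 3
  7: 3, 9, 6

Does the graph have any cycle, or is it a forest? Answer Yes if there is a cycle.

DFS, tracking each vertex's parent; an edge to a visited non-parent vertex closes a cycle.
Start from 0:
visit 0 (parent –)
  visit 6 (parent 0)
    6–0: parent, skip
    visit 7 (parent 6)
      visit 3 (parent 7)
        visit 5 (parent 3)
          5–3: parent, skip
        visit 2 (parent 3)
          2–3: parent, skip
          visit 8 (parent 2)
            8–2: parent, skip
            visit 1 (parent 8)
              1–8: parent, skip
        visit 10 (parent 3)
          visit 12 (parent 10)
            12–10: parent, skip
          10–3: parent, skip
        3–7: parent, skip
        visit 4 (parent 3)
          4–3: parent, skip
      visit 9 (parent 7)
        9–7: parent, skip
      7–6: parent, skip
    visit 11 (parent 6)
      11–6: parent, skip
No non-parent visited neighbor found — the graph is a forest.

No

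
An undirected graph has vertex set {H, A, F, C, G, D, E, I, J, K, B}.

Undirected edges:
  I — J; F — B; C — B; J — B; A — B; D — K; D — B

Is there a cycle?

DFS, tracking each vertex's parent; an edge to a visited non-parent vertex closes a cycle.
Start from H:
visit H (parent –)
visit A (parent –)
  visit B (parent A)
    visit C (parent B)
      C–B: parent, skip
    visit F (parent B)
      F–B: parent, skip
    visit J (parent B)
      J–B: parent, skip
      visit I (parent J)
        I–J: parent, skip
    B–A: parent, skip
    visit D (parent B)
      visit K (parent D)
        K–D: parent, skip
      D–B: parent, skip
visit G (parent –)
visit E (parent –)
No non-parent visited neighbor found — the graph is a forest.

No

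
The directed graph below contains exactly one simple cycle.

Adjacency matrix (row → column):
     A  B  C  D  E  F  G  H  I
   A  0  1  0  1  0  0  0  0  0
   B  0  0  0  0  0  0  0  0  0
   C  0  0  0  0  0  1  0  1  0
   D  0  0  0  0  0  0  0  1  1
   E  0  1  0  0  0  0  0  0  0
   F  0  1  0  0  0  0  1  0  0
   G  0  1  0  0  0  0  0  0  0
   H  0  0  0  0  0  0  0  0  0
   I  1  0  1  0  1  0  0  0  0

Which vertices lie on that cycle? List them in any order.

A, D, I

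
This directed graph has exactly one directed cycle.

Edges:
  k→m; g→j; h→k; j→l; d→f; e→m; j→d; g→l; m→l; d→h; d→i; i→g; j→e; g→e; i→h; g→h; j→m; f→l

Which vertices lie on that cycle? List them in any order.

d, g, i, j

DFS with gray/black marking from d:
d gray
  f gray
    l gray
    l black
  f black
  i gray
    g gray
      e gray
        m gray
          m→l: l black — skip
        m black
      e black
      j gray
        j→e: e black — skip
        j→d: d is gray → back edge
Back edge closes the cycle d → i → g → j → d; its vertices are {d, g, i, j}.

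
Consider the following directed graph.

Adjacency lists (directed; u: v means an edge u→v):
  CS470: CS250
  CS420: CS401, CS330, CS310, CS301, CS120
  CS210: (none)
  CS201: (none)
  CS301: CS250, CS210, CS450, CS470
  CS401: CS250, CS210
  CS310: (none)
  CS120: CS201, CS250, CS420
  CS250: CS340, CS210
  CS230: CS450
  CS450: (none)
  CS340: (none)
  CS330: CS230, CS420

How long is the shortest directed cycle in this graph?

For each vertex v, BFS finds the shortest path from v back to v.
The shortest such closed walk is CS420 → CS330 → CS420, length 2.

2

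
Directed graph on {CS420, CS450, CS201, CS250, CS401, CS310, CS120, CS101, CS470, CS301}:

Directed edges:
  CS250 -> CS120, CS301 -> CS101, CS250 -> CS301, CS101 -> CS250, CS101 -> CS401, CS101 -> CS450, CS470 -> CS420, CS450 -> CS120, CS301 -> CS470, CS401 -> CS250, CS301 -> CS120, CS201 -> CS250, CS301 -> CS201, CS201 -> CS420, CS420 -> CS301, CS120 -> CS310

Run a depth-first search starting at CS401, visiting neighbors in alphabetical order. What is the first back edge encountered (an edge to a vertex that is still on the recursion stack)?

CS101→CS250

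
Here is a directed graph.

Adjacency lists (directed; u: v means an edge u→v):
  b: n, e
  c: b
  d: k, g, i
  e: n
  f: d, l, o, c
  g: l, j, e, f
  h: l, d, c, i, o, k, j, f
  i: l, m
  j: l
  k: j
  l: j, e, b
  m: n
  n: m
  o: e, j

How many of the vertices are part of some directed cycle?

7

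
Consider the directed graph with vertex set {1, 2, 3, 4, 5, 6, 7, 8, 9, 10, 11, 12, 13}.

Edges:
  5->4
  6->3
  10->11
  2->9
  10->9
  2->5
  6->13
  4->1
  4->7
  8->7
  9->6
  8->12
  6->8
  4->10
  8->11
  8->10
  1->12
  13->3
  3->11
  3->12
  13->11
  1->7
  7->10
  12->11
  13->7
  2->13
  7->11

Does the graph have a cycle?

Yes

DFS with white/gray/black marking, starting from 10:
10 gray
  11 gray
  11 black
  9 gray
    6 gray
      3 gray
        12 gray
          12→11: 11 black — skip
        12 black
        3→11: 11 black — skip
      3 black
      13 gray
        7 gray
          7→11: 11 black — skip
          7→10: 10 is gray → back edge
Back edge found, so a cycle exists: 10 → 9 → 6 → 13 → 7 → 10.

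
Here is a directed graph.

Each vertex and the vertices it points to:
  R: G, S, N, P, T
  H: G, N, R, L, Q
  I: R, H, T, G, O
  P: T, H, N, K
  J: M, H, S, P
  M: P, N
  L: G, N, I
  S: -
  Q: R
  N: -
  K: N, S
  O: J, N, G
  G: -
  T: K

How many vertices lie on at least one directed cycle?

A vertex is on a directed cycle iff it belongs to a strongly connected component of size ≥ 2 (or has a self-loop).
The vertices on cycles are {H, I, J, L, M, O, P, Q, R} — 9 in total.

9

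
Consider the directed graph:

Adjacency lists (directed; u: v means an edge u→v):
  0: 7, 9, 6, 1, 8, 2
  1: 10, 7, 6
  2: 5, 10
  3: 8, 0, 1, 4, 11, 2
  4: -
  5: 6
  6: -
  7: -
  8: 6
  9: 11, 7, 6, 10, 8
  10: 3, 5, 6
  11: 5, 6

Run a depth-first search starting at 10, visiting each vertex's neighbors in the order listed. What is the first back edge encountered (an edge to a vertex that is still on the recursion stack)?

DFS from 10 (visiting each vertex's neighbors in the order listed); mark gray on enter, black on exit:
10 gray
  3 gray
    8 gray
      6 gray
      6 black
    8 black
    0 gray
      7 gray
      7 black
      9 gray
        11 gray
          5 gray
            5→6: 6 black — skip
          5 black
          11→6: 6 black — skip
        11 black
        9→7: 7 black — skip
        9→6: 6 black — skip
        9→10: 10 is gray → back edge
First back edge: 9 → 10.

9→10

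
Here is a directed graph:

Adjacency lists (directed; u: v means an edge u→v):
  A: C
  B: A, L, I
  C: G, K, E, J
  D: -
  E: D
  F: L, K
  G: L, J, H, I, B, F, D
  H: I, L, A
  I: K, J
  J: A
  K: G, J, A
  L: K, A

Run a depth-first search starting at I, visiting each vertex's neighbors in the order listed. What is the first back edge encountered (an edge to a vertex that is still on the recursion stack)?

L->K

DFS from I (visiting each vertex's neighbors in the order listed); mark gray on enter, black on exit:
I gray
  K gray
    G gray
      L gray
        L→K: K is gray → back edge
First back edge: L → K.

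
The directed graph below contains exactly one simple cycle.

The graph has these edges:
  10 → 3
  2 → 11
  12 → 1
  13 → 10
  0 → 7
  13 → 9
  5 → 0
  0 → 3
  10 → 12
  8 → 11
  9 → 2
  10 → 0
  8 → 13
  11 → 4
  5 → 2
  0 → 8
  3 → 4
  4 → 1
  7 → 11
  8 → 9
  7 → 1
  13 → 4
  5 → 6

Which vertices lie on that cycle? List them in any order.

0, 8, 10, 13

DFS with gray/black marking from 0:
0 gray
  8 gray
    9 gray
      2 gray
        11 gray
          4 gray
            1 gray
            1 black
          4 black
        11 black
      2 black
    9 black
    8→11: 11 black — skip
    13 gray
      13→4: 4 black — skip
      10 gray
        12 gray
          12→1: 1 black — skip
        12 black
        10→0: 0 is gray → back edge
Back edge closes the cycle 0 → 8 → 13 → 10 → 0; its vertices are {0, 8, 10, 13}.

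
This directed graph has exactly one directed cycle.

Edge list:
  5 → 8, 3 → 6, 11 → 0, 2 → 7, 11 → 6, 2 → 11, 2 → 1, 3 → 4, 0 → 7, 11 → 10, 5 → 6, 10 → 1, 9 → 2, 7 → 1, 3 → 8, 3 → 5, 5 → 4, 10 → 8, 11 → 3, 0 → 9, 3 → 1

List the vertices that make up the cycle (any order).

0, 2, 9, 11

DFS with gray/black marking from 11:
11 gray
  10 gray
    1 gray
    1 black
    8 gray
    8 black
  10 black
  3 gray
    3→8: 8 black — skip
    4 gray
    4 black
    5 gray
      6 gray
      6 black
      5→4: 4 black — skip
      5→8: 8 black — skip
    5 black
    3→1: 1 black — skip
    3→6: 6 black — skip
  3 black
  0 gray
    7 gray
      7→1: 1 black — skip
    7 black
    9 gray
      2 gray
        2→7: 7 black — skip
        2→1: 1 black — skip
        2→11: 11 is gray → back edge
Back edge closes the cycle 11 → 0 → 9 → 2 → 11; its vertices are {0, 2, 9, 11}.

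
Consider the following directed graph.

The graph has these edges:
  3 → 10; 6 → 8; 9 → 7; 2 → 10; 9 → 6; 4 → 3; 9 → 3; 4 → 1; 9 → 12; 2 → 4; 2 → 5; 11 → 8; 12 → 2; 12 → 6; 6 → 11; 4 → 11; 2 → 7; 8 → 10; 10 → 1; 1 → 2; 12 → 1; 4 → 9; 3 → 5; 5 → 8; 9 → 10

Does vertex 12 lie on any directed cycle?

Yes

12 is on a cycle iff 12 can reach itself via ≥1 edge.
12 → 2 → 4 → 9 → 12 — yes.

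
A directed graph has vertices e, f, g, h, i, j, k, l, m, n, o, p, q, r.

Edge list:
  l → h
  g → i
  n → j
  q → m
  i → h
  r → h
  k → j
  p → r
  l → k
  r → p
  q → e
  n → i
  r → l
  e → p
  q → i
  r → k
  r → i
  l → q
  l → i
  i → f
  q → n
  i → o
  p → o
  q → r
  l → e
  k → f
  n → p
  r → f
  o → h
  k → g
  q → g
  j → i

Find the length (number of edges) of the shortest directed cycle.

2

For each vertex v, BFS finds the shortest path from v back to v.
The shortest such closed walk is r → p → r, length 2.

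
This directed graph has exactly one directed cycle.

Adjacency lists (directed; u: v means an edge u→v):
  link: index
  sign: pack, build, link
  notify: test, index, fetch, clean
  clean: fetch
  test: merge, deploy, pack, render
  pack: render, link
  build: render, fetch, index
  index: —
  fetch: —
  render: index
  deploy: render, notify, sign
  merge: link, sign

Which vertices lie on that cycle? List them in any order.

DFS with gray/black marking from test:
test gray
  merge gray
    link gray
      index gray
      index black
    link black
    sign gray
      pack gray
        render gray
          render→index: index black — skip
        render black
        pack→link: link black — skip
      pack black
      build gray
        build→render: render black — skip
        fetch gray
        fetch black
        build→index: index black — skip
      build black
      sign→link: link black — skip
    sign black
  merge black
  deploy gray
    deploy→render: render black — skip
    notify gray
      notify→test: test is gray → back edge
Back edge closes the cycle test → deploy → notify → test; its vertices are {test, deploy, notify}.

test, deploy, notify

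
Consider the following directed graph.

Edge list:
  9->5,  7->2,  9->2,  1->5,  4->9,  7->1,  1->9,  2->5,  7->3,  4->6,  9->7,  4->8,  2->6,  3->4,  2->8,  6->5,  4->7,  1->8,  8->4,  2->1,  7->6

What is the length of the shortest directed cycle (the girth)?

For each vertex v, BFS finds the shortest path from v back to v.
The shortest such closed walk is 4 → 8 → 4, length 2.

2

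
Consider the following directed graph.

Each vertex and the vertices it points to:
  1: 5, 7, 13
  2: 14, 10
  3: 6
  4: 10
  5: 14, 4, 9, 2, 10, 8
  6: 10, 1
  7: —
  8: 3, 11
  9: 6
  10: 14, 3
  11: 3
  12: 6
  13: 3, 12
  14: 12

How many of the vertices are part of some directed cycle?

13

A vertex is on a directed cycle iff it belongs to a strongly connected component of size ≥ 2 (or has a self-loop).
The vertices on cycles are {1, 2, 3, 4, 5, 6, 8, 9, 10, 11, 12, 13, 14} — 13 in total.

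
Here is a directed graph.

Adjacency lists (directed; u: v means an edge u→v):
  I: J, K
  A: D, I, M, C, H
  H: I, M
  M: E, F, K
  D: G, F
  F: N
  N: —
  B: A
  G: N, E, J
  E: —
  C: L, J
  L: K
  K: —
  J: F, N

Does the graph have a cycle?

No

DFS with white/gray/black marking, starting from K:
K gray
K black
I gray
  J gray
    F gray
      N gray
      N black
    F black
    J→N: N black — skip
  J black
  I→K: K black — skip
I black
A gray
  D gray
    G gray
      G→N: N black — skip
      E gray
      E black
      G→J: J black — skip
    G black
    D→F: F black — skip
  D black
  A→I: I black — skip
  M gray
    M→E: E black — skip
    M→F: F black — skip
    M→K: K black — skip
  M black
  C gray
    L gray
      L→K: K black — skip
    L black
    C→J: J black — skip
  C black
  H gray
    H→I: I black — skip
    H→M: M black — skip
  H black
A black
B gray
  B→A: A black — skip
B black
Every edge goes to a white or black vertex — no back edge, so the graph is acyclic.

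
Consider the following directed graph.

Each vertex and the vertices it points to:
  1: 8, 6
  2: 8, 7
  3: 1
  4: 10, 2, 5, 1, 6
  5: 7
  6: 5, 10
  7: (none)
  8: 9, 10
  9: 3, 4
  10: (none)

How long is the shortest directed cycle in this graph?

For each vertex v, BFS finds the shortest path from v back to v.
The shortest such closed walk is 4 → 1 → 8 → 9 → 4, length 4.

4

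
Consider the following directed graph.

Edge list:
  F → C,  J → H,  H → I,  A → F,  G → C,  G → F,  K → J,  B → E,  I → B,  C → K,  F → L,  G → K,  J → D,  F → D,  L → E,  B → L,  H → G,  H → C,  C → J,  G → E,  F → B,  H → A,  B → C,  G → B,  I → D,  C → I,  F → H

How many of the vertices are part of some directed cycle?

A vertex is on a directed cycle iff it belongs to a strongly connected component of size ≥ 2 (or has a self-loop).
The vertices on cycles are {A, B, C, F, G, H, I, J, K} — 9 in total.

9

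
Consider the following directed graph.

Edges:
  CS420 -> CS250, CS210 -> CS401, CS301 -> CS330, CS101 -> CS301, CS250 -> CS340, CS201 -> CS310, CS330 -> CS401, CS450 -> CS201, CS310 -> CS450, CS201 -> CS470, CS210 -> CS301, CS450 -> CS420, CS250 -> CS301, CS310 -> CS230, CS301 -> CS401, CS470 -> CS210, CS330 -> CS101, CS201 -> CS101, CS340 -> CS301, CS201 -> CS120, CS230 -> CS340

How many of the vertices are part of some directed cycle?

A vertex is on a directed cycle iff it belongs to a strongly connected component of size ≥ 2 (or has a self-loop).
The vertices on cycles are {CS101, CS201, CS301, CS310, CS330, CS450} — 6 in total.

6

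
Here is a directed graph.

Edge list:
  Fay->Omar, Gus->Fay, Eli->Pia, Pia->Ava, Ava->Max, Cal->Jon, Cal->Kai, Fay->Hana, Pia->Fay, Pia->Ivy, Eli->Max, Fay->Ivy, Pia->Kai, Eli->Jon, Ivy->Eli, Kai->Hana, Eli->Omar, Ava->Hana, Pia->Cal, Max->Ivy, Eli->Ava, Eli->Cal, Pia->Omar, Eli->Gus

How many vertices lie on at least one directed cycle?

A vertex is on a directed cycle iff it belongs to a strongly connected component of size ≥ 2 (or has a self-loop).
The vertices on cycles are {Ava, Eli, Fay, Gus, Ivy, Max, Pia} — 7 in total.

7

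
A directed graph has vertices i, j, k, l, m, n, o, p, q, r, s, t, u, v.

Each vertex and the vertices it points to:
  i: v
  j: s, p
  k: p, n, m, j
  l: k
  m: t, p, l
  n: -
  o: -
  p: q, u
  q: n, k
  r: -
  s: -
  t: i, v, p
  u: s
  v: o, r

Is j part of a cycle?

Yes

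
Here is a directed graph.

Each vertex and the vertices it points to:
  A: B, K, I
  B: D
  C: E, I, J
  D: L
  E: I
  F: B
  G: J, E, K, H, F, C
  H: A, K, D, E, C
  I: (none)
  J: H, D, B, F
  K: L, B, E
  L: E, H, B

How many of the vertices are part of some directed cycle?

A vertex is on a directed cycle iff it belongs to a strongly connected component of size ≥ 2 (or has a self-loop).
The vertices on cycles are {A, B, C, D, F, H, J, K, L} — 9 in total.

9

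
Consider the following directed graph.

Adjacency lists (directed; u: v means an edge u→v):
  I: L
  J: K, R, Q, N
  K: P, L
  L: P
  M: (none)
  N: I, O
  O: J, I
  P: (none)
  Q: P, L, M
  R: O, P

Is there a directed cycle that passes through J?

Yes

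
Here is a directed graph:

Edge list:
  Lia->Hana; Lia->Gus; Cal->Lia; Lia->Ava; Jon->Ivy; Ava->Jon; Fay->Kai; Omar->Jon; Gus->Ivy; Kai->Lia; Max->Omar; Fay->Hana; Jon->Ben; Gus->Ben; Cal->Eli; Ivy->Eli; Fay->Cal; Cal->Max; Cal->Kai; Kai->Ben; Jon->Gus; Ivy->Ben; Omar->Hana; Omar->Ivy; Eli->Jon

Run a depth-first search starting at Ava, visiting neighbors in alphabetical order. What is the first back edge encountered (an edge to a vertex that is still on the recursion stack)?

DFS from Ava (visiting neighbors in alphabetical order); mark gray on enter, black on exit:
Ava gray
  Jon gray
    Ben gray
    Ben black
    Gus gray
      Gus→Ben: Ben black — skip
      Ivy gray
        Ivy→Ben: Ben black — skip
        Eli gray
          Eli→Jon: Jon is gray → back edge
First back edge: Eli → Jon.

Eli→Jon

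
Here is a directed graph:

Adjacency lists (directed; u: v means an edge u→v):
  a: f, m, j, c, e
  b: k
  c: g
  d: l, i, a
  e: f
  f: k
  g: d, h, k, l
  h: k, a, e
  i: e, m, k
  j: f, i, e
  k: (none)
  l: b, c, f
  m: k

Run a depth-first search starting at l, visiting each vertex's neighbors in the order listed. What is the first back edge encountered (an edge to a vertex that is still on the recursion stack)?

d->l

DFS from l (visiting each vertex's neighbors in the order listed); mark gray on enter, black on exit:
l gray
  b gray
    k gray
    k black
  b black
  c gray
    g gray
      d gray
        d→l: l is gray → back edge
First back edge: d → l.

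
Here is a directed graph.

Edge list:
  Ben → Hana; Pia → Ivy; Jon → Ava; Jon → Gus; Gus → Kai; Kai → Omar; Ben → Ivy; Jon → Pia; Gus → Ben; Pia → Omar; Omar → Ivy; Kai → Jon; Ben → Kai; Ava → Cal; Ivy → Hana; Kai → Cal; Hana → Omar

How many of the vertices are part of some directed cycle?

A vertex is on a directed cycle iff it belongs to a strongly connected component of size ≥ 2 (or has a self-loop).
The vertices on cycles are {Ben, Gus, Ivy, Jon, Kai, Hana, Omar} — 7 in total.

7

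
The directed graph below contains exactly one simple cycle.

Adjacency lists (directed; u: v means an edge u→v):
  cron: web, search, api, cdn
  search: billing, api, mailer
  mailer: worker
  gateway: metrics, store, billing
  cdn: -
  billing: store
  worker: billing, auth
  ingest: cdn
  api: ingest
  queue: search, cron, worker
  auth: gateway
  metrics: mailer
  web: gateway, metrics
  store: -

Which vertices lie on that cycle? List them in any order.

auth, mailer, worker, gateway, metrics

DFS with gray/black marking from worker:
worker gray
  billing gray
    store gray
    store black
  billing black
  auth gray
    gateway gray
      metrics gray
        mailer gray
          mailer→worker: worker is gray → back edge
Back edge closes the cycle worker → auth → gateway → metrics → mailer → worker; its vertices are {auth, mailer, worker, gateway, metrics}.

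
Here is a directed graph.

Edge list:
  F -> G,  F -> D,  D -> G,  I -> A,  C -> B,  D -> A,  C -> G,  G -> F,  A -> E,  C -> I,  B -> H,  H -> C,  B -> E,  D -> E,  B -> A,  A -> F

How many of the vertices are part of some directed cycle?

7

A vertex is on a directed cycle iff it belongs to a strongly connected component of size ≥ 2 (or has a self-loop).
The vertices on cycles are {A, B, C, D, F, G, H} — 7 in total.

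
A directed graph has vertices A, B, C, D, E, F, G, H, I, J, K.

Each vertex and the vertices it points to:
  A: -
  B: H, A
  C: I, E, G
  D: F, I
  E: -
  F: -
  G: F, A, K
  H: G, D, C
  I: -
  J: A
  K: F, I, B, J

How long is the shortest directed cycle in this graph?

4

For each vertex v, BFS finds the shortest path from v back to v.
The shortest such closed walk is K → B → H → G → K, length 4.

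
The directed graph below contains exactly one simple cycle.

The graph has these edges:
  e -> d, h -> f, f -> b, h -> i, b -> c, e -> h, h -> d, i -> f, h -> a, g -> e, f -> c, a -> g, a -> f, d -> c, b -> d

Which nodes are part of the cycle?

a, e, g, h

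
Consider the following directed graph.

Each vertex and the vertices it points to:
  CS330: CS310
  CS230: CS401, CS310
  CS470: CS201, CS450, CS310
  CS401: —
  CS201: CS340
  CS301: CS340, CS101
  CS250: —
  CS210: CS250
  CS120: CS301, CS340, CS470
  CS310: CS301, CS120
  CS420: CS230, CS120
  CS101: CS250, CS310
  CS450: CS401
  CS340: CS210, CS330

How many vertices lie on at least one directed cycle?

A vertex is on a directed cycle iff it belongs to a strongly connected component of size ≥ 2 (or has a self-loop).
The vertices on cycles are {CS101, CS120, CS201, CS301, CS310, CS330, CS340, CS470} — 8 in total.

8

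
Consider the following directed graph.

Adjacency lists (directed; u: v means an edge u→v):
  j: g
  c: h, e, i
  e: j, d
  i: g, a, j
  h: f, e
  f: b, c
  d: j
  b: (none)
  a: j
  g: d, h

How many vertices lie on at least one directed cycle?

A vertex is on a directed cycle iff it belongs to a strongly connected component of size ≥ 2 (or has a self-loop).
The vertices on cycles are {a, c, d, e, f, g, h, i, j} — 9 in total.

9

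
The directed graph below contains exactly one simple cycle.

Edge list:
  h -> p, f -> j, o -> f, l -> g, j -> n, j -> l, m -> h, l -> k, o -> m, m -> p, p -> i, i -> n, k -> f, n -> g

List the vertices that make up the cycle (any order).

DFS with gray/black marking from f:
f gray
  j gray
    l gray
      g gray
      g black
      k gray
        k→f: f is gray → back edge
Back edge closes the cycle f → j → l → k → f; its vertices are {f, j, k, l}.

f, j, k, l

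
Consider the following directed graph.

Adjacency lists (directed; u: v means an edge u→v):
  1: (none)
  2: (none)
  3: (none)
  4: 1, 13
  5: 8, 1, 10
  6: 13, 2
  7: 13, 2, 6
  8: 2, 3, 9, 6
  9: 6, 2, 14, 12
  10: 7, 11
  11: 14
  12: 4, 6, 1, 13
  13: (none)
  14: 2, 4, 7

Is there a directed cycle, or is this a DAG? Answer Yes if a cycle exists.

No

DFS with white/gray/black marking, starting from 12:
12 gray
  4 gray
    1 gray
    1 black
    13 gray
    13 black
  4 black
  6 gray
    6→13: 13 black — skip
    2 gray
    2 black
  6 black
  12→1: 1 black — skip
  12→13: 13 black — skip
12 black
3 gray
3 black
5 gray
  8 gray
    8→2: 2 black — skip
    8→3: 3 black — skip
    9 gray
      9→6: 6 black — skip
      9→2: 2 black — skip
      14 gray
        14→2: 2 black — skip
        14→4: 4 black — skip
        7 gray
          7→13: 13 black — skip
          7→2: 2 black — skip
          7→6: 6 black — skip
        7 black
      14 black
      9→12: 12 black — skip
    9 black
    8→6: 6 black — skip
  8 black
  5→1: 1 black — skip
  10 gray
    10→7: 7 black — skip
    11 gray
      11→14: 14 black — skip
    11 black
  10 black
5 black
Every edge goes to a white or black vertex — no back edge, so the graph is acyclic.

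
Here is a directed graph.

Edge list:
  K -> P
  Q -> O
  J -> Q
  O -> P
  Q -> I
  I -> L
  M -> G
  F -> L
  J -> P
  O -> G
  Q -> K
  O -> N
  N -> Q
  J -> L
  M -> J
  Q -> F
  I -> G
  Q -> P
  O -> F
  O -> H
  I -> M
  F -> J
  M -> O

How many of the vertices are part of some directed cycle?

7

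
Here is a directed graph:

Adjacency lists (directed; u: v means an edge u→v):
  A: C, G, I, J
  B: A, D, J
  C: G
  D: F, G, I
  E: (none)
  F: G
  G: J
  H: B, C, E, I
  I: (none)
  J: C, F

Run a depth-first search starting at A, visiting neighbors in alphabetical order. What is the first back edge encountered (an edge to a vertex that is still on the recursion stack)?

DFS from A (visiting neighbors in alphabetical order); mark gray on enter, black on exit:
A gray
  C gray
    G gray
      J gray
        J→C: C is gray → back edge
First back edge: J → C.

J->C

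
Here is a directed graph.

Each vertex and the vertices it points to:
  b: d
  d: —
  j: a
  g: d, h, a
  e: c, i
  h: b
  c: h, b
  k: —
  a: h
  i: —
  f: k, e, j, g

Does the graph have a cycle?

DFS with white/gray/black marking, starting from f:
f gray
  k gray
  k black
  e gray
    c gray
      h gray
        b gray
          d gray
          d black
        b black
      h black
      c→b: b black — skip
    c black
    i gray
    i black
  e black
  j gray
    a gray
      a→h: h black — skip
    a black
  j black
  g gray
    g→d: d black — skip
    g→h: h black — skip
    g→a: a black — skip
  g black
f black
Every edge goes to a white or black vertex — no back edge, so the graph is acyclic.

No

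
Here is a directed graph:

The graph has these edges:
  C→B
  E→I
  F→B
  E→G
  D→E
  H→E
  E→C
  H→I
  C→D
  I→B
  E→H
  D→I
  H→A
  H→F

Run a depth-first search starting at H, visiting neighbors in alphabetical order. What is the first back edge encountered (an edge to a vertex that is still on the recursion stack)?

DFS from H (visiting neighbors in alphabetical order); mark gray on enter, black on exit:
H gray
  A gray
  A black
  E gray
    C gray
      B gray
      B black
      D gray
        D→E: E is gray → back edge
First back edge: D → E.

D->E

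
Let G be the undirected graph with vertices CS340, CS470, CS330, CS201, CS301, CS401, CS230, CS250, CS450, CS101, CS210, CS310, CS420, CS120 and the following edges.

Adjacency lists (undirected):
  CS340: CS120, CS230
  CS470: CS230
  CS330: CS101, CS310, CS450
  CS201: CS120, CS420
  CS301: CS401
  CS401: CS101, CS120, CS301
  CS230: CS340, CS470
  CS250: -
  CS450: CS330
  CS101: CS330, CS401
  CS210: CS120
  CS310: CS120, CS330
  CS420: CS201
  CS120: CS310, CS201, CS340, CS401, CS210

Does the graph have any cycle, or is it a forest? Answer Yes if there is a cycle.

DFS, tracking each vertex's parent; an edge to a visited non-parent vertex closes a cycle.
Start from CS450:
visit CS450 (parent –)
  visit CS330 (parent CS450)
    visit CS101 (parent CS330)
      CS101–CS330: parent, skip
      visit CS401 (parent CS101)
        CS401–CS101: parent, skip
        visit CS120 (parent CS401)
          visit CS310 (parent CS120)
            CS310–CS120: parent, skip
            CS310–CS330: CS330 visited and ≠ parent → cycle
Cycle: CS330 – CS101 – CS401 – CS120 – CS310 – CS330.

Yes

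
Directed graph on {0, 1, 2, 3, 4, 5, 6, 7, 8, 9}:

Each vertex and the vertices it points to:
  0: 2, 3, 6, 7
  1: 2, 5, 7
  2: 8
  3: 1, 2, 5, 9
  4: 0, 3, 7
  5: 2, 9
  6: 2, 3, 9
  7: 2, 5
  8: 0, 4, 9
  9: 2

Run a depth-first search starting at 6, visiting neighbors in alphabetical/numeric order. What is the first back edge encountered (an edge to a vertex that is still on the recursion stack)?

0->2

DFS from 6 (visiting neighbors in alphabetical/numeric order); mark gray on enter, black on exit:
6 gray
  2 gray
    8 gray
      0 gray
        0→2: 2 is gray → back edge
First back edge: 0 → 2.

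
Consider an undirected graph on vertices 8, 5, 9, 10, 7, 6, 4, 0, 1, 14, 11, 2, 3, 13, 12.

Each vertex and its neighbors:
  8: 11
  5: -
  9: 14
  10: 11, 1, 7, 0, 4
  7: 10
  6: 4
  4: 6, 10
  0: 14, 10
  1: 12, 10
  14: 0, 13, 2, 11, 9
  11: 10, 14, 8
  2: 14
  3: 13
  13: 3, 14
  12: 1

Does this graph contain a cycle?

DFS, tracking each vertex's parent; an edge to a visited non-parent vertex closes a cycle.
Start from 0:
visit 0 (parent –)
  visit 14 (parent 0)
    14–0: parent, skip
    visit 13 (parent 14)
      visit 3 (parent 13)
        3–13: parent, skip
      13–14: parent, skip
    visit 2 (parent 14)
      2–14: parent, skip
    visit 11 (parent 14)
      visit 10 (parent 11)
        10–11: parent, skip
        visit 1 (parent 10)
          visit 12 (parent 1)
            12–1: parent, skip
          1–10: parent, skip
        visit 7 (parent 10)
          7–10: parent, skip
        10–0: 0 visited and ≠ parent → cycle
Cycle: 0 – 14 – 11 – 10 – 0.

Yes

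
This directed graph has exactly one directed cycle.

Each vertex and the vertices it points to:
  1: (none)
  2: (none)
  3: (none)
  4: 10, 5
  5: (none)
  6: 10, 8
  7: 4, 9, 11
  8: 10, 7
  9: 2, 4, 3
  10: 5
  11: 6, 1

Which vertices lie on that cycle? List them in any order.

6, 7, 8, 11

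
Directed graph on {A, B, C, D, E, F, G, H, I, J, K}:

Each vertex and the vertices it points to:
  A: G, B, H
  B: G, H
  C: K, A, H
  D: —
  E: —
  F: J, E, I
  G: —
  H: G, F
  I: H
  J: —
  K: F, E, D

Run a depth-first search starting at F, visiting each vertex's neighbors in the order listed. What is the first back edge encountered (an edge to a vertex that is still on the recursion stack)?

DFS from F (visiting each vertex's neighbors in the order listed); mark gray on enter, black on exit:
F gray
  J gray
  J black
  E gray
  E black
  I gray
    H gray
      G gray
      G black
      H→F: F is gray → back edge
First back edge: H → F.

H→F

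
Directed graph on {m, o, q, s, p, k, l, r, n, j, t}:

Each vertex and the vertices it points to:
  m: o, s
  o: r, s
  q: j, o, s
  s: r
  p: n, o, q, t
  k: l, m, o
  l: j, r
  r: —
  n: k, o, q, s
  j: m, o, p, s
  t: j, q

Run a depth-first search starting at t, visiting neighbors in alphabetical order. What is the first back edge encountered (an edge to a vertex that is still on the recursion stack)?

l->j

DFS from t (visiting neighbors in alphabetical order); mark gray on enter, black on exit:
t gray
  j gray
    m gray
      o gray
        r gray
        r black
        s gray
          s→r: r black — skip
        s black
      o black
      m→s: s black — skip
    m black
    j→o: o black — skip
    p gray
      n gray
        k gray
          l gray
            l→j: j is gray → back edge
First back edge: l → j.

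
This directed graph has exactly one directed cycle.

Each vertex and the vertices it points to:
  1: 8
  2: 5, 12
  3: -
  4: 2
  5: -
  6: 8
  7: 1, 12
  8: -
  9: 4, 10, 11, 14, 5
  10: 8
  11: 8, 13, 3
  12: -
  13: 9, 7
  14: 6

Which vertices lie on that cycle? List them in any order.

DFS with gray/black marking from 9:
9 gray
  4 gray
    2 gray
      5 gray
      5 black
      12 gray
      12 black
    2 black
  4 black
  10 gray
    8 gray
    8 black
  10 black
  11 gray
    11→8: 8 black — skip
    13 gray
      13→9: 9 is gray → back edge
Back edge closes the cycle 9 → 11 → 13 → 9; its vertices are {9, 11, 13}.

9, 11, 13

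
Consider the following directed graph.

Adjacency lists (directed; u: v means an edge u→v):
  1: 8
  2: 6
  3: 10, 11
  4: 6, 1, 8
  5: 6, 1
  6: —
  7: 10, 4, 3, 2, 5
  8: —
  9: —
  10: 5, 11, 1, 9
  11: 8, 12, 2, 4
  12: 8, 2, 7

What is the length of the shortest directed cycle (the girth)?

4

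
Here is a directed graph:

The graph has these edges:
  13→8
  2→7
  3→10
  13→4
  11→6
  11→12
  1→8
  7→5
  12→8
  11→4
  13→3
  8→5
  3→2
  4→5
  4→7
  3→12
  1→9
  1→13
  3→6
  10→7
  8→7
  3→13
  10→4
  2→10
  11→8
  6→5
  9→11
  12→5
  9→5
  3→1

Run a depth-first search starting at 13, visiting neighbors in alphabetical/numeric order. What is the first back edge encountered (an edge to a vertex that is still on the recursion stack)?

1->13

DFS from 13 (visiting neighbors in alphabetical/numeric order); mark gray on enter, black on exit:
13 gray
  3 gray
    1 gray
      8 gray
        5 gray
        5 black
        7 gray
          7→5: 5 black — skip
        7 black
      8 black
      9 gray
        9→5: 5 black — skip
        11 gray
          4 gray
            4→5: 5 black — skip
            4→7: 7 black — skip
          4 black
          6 gray
            6→5: 5 black — skip
          6 black
          11→8: 8 black — skip
          12 gray
            12→5: 5 black — skip
            12→8: 8 black — skip
          12 black
        11 black
      9 black
      1→13: 13 is gray → back edge
First back edge: 1 → 13.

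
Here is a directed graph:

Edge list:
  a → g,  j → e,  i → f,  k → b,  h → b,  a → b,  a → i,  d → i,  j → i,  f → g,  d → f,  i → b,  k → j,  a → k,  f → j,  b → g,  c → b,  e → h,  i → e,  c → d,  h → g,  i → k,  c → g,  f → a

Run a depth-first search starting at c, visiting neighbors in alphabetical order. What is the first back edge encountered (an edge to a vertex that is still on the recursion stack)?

i→f

DFS from c (visiting neighbors in alphabetical order); mark gray on enter, black on exit:
c gray
  b gray
    g gray
    g black
  b black
  d gray
    f gray
      a gray
        a→b: b black — skip
        a→g: g black — skip
        i gray
          i→b: b black — skip
          e gray
            h gray
              h→b: b black — skip
              h→g: g black — skip
            h black
          e black
          i→f: f is gray → back edge
First back edge: i → f.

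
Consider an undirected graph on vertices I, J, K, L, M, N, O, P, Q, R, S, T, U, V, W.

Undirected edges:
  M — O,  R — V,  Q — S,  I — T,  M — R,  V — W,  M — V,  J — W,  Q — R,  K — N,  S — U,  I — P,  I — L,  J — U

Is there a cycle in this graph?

Yes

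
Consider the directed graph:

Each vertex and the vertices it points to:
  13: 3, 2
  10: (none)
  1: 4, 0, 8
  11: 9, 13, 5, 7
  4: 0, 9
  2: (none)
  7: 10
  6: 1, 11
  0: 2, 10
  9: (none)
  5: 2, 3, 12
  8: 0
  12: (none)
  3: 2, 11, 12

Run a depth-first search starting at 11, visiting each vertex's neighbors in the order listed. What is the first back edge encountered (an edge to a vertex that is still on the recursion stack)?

3→11

DFS from 11 (visiting each vertex's neighbors in the order listed); mark gray on enter, black on exit:
11 gray
  9 gray
  9 black
  13 gray
    3 gray
      2 gray
      2 black
      3→11: 11 is gray → back edge
First back edge: 3 → 11.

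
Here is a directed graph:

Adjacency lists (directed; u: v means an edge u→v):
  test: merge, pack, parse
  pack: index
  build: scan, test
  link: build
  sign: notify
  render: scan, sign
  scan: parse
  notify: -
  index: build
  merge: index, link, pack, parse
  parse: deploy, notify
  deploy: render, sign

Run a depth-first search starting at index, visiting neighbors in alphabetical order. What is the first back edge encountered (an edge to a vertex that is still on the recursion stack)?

render→scan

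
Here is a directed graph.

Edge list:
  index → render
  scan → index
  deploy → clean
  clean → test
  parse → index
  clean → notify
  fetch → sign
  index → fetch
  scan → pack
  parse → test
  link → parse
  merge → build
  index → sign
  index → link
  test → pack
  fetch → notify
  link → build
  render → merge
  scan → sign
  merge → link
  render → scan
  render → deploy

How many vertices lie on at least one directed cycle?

A vertex is on a directed cycle iff it belongs to a strongly connected component of size ≥ 2 (or has a self-loop).
The vertices on cycles are {link, scan, index, merge, parse, render} — 6 in total.

6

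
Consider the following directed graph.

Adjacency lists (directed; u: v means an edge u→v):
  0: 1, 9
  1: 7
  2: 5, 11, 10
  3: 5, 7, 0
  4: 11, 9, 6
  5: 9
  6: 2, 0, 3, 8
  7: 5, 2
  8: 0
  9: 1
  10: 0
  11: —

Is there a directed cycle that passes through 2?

Yes

2 is on a cycle iff 2 can reach itself via ≥1 edge.
2 → 5 → 9 → 1 → 7 → 2 — yes.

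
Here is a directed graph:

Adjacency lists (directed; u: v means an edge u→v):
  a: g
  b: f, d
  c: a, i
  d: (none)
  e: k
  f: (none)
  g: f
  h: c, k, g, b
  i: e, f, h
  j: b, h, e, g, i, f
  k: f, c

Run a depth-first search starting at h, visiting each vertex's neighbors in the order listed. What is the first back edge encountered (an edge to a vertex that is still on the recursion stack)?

DFS from h (visiting each vertex's neighbors in the order listed); mark gray on enter, black on exit:
h gray
  c gray
    a gray
      g gray
        f gray
        f black
      g black
    a black
    i gray
      e gray
        k gray
          k→f: f black — skip
          k→c: c is gray → back edge
First back edge: k → c.

k→c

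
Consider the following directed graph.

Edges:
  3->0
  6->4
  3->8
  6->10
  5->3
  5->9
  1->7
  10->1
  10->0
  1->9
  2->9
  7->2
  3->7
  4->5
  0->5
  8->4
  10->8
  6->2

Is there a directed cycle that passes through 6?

No

6 lies on a cycle iff there is a path from 6 back to itself.
Exploring from 6, it never reaches itself; equivalently, its strongly connected component is a singleton.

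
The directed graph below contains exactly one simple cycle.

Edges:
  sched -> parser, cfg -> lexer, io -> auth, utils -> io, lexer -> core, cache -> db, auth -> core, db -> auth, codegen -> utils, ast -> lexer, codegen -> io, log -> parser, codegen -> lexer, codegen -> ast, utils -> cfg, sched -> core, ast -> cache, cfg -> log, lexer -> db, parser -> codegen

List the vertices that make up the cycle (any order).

DFS with gray/black marking from parser:
parser gray
  codegen gray
    ast gray
      cache gray
        db gray
          auth gray
            core gray
            core black
          auth black
        db black
      cache black
      lexer gray
        lexer→core: core black — skip
        lexer→db: db black — skip
      lexer black
    ast black
    utils gray
      cfg gray
        cfg→lexer: lexer black — skip
        log gray
          log→parser: parser is gray → back edge
Back edge closes the cycle parser → codegen → utils → cfg → log → parser; its vertices are {cfg, log, utils, parser, codegen}.

cfg, log, utils, parser, codegen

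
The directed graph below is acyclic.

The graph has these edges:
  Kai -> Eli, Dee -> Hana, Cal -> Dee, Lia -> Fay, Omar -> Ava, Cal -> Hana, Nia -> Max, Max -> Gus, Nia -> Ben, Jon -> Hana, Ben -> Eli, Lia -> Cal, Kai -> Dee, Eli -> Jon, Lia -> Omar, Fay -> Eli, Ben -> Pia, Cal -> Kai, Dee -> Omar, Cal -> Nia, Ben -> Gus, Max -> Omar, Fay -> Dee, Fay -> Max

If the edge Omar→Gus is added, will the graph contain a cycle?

No

Adding Omar→Gus creates a cycle iff Gus can already reach Omar.
Explore from Gus: no path reaches Omar. The graph stays acyclic.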